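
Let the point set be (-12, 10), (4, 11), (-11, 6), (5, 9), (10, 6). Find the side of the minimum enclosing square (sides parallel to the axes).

22

The bounding box has width 22 and height 5.
An axis-aligned square enclosing the set must have side ≥ max(width, height).
So the minimum side is max(22, 5) = 22.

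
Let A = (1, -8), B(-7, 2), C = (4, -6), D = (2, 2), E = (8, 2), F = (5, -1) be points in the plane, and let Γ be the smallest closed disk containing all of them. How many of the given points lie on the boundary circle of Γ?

3

By Welzl's lemma the MEC is supported by two points (diametrically opposite) or three points (on a circumcircle).
The minimum enclosing circle is determined by three boundary points: A, B, E.
Their circumcentre is (0.5, -0.2) with r² = 61.09.
The farthest remaining point C is at distance² 45.89 ≤ 61.09.
The points at distance exactly r from the centre are A, B, E — 3 points.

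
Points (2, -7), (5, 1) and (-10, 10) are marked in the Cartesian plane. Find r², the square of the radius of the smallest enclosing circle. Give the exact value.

Call the three points A, B, C in the order given.
Side lengths²: AB² = 73, AC² = 433, BC² = 306.
Since AC² = 433 ≥ 306 + 73 = 379, the angle opposite AC is not acute, so the smallest enclosing circle has AC as diameter.
Centre = midpoint of AC = (-4, 1.5), r² = 433/4 = 108.25.

108.25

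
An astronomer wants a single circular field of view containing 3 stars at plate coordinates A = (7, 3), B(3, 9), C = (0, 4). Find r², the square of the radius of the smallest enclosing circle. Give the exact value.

Side lengths²: AB² = 52, AC² = 50, BC² = 34.
Since AB² = 52 < 50 + 34 = 84, the triangle is acute, so the smallest enclosing circle is the circumcircle.
Circumcentre = (71/19, 98/19), r² = 5525/361.

5525/361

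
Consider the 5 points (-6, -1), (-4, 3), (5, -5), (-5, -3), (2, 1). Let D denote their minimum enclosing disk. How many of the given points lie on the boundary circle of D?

The minimum enclosing circle of a finite set is fixed by two of the points (as a diameter) or three (as a circumcircle).
The minimum enclosing circle is determined by three boundary points: (-6, -1), (-4, 3), (5, -5).
Their circumcentre is (1/26, -79/52) with r² = 99325/2704.
The farthest remaining point (-5, -3) is at distance² 74573/2704 ≤ 99325/2704.
The points at distance exactly r from the centre are (-6, -1), (-4, 3), (5, -5) — 3 points.

3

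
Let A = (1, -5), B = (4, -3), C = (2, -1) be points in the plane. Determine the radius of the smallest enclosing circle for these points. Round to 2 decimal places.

Side lengths²: AB² = 13, AC² = 17, BC² = 8.
Since AC² = 17 < 13 + 8 = 21, the triangle is acute, so the smallest enclosing circle is the circumcircle.
Circumcentre = (1.9, -3.1), r² = 4.42.
r = √(4.42) ≈ 2.10.

2.10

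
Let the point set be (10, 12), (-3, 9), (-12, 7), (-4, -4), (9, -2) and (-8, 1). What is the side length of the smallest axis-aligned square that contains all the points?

The bounding box has width 22 and height 16.
An axis-aligned square enclosing the set must have side ≥ max(width, height).
So the minimum side is max(22, 16) = 22.

22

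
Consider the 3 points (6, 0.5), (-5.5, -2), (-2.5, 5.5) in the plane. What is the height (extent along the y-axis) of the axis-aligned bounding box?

7.5

max y = 5.5, min y = -2, so height = 7.5.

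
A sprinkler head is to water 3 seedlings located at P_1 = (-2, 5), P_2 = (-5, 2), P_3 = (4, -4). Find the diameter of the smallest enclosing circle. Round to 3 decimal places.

Side lengths²: P_1P_2² = 18, P_1P_3² = 117, P_2P_3² = 117.
Since P_2P_3² = 117 < 117 + 18 = 135, the triangle is acute, so the smallest enclosing circle is the circumcircle.
Circumcentre = (0.1, -0.1), r² = 30.42.
Diameter = 2r = 2√(30.42) ≈ 11.031.

11.031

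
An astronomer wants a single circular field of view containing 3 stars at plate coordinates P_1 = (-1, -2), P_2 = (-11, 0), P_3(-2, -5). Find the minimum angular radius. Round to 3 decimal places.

Side lengths²: P_1P_2² = 104, P_1P_3² = 10, P_2P_3² = 106.
Since P_2P_3² = 106 < 104 + 10 = 114, the triangle is acute, so the smallest enclosing circle is the circumcircle.
Circumcentre = (-6.1875, -1.9375), r² = 26.9140625.
r = √(26.9140625) ≈ 5.188.

5.188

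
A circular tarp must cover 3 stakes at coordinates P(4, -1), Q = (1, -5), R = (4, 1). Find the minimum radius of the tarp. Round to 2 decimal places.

Side lengths²: PQ² = 25, PR² = 4, QR² = 45.
Since QR² = 45 ≥ 25 + 4 = 29, the angle opposite QR is not acute, so the smallest enclosing circle has QR as diameter.
Centre = midpoint of QR = (2.5, -2), r² = 45/4 = 11.25.
r = √(11.25) ≈ 3.35.

3.35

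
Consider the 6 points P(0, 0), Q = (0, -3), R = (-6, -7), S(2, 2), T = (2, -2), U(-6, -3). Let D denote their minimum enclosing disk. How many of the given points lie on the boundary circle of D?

The farthest pair is R–S with squared distance 145. The circle on this segment as diameter has centre (-2, -2.5) and r² = 145/4 = 36.25.
Check P: distance² to centre = 10.25 ≤ 36.25, so it lies inside.
All remaining points lie in this disk, and no smaller disk contains both endpoints, so this is the minimum enclosing circle.
The points at distance exactly r from the centre are R, S — 2 points.

2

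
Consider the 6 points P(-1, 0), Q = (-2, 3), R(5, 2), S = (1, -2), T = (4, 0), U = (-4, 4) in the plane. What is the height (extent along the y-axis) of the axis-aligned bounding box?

max y = 4, min y = -2, so height = 6.

6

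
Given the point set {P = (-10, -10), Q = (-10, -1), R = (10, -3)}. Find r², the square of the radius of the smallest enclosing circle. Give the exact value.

Side lengths²: PQ² = 81, PR² = 449, QR² = 404.
Since PR² = 449 < 404 + 81 = 485, the triangle is acute, so the smallest enclosing circle is the circumcircle.
Circumcentre = (-0.35, -5.5), r² = 113.3725.

113.3725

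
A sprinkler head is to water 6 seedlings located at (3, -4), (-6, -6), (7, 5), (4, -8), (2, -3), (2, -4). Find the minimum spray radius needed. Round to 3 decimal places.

The farthest pair is (-6, -6)–(7, 5) with squared distance 290. The circle on this segment as diameter has centre (0.5, -0.5) and r² = 290/4 = 72.5.
Check (3, -4): distance² to centre = 18.5 ≤ 72.5, so it lies inside.
All remaining points lie in this disk, and no smaller disk contains both endpoints, so this is the minimum enclosing circle.
r = √(72.5) ≈ 8.515.

8.515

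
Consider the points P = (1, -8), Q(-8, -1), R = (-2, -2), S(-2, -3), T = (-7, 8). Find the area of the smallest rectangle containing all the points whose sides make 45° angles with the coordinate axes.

In coordinates u = x + y, v = x − y the rectangle is axis-aligned; the map (x,y)→(u,v) scales areas by 2.
u-values: -7, -9, -4, -5, 1; range = 1 − (-9) = 10.
v-values: 9, -7, 0, 1, -15; range = 9 − (-15) = 24.
Area = (10 × 24) / 2 = 120.

120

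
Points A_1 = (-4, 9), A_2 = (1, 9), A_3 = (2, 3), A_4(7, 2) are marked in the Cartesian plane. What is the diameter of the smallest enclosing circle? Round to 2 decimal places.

13.04

A smallest enclosing disk is always determined by at most three of the input points on its boundary.
The farthest pair is A_1–A_4 with squared distance 170. The circle on this segment as diameter has centre (1.5, 5.5) and r² = 170/4 = 42.5.
Check A_2: distance² to centre = 12.5 ≤ 42.5, so it lies inside.
All remaining points lie in this disk, and no smaller disk contains both endpoints, so this is the minimum enclosing circle.
Diameter = 2r = 2√(42.5) ≈ 13.04.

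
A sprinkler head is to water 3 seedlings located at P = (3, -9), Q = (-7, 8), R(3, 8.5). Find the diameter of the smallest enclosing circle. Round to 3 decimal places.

19.748

Side lengths²: PQ² = 389, PR² = 306.25, QR² = 100.25.
Since PQ² = 389 < 306.25 + 100.25 = 406.5, the triangle is acute, so the smallest enclosing circle is the circumcircle.
Circumcentre = (-1.575, -0.25), r² = 97.493125.
Diameter = 2r = 2√(97.493125) ≈ 19.748.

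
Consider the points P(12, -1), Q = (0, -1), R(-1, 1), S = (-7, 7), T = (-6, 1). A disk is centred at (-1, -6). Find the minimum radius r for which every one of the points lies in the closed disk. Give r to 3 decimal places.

14.318

The required radius is the distance from (-1, -6) to the farthest point.
Squared distances: 194, 26, 49, 205, 74.
Maximum is 205, attained at S.
r = √205 ≈ 14.318.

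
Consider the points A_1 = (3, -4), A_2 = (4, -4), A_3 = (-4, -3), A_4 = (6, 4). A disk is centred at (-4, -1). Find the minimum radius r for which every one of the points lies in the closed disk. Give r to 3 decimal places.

The required radius is the distance from (-4, -1) to the farthest point.
Squared distances: 58, 73, 4, 125.
Maximum is 125, attained at A_4.
r = √125 ≈ 11.180.

11.180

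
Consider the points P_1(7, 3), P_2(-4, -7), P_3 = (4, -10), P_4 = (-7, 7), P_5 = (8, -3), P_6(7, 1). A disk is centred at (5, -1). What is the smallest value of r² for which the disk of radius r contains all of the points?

208

The required radius is the distance from (5, -1) to the farthest point.
Squared distances: 20, 117, 82, 208, 13, 8.
Maximum is 208, attained at P_4.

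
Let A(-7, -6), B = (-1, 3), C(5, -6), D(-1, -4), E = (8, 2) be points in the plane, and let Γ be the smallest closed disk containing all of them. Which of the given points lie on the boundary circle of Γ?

A, E

By Welzl's lemma the MEC is supported by two points (diametrically opposite) or three points (on a circumcircle).
The farthest pair is A–E with squared distance 289. The circle on this segment as diameter has centre (0.5, -2) and r² = 289/4 = 72.25.
Check B: distance² to centre = 27.25 ≤ 72.25, so it lies inside.
All remaining points lie in this disk, and no smaller disk contains both endpoints, so this is the minimum enclosing circle.
The points at distance exactly r from the centre are A, E — 2 points.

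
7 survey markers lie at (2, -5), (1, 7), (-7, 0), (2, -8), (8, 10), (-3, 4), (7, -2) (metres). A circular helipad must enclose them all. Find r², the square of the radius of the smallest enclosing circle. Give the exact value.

A smallest enclosing disk is always determined by at most three of the input points on its boundary.
The minimum enclosing circle is determined by three boundary points: (-7, 0), (2, -8), (8, 10).
Their circumcentre is (37/14, 25/14) with r² = 9425/98.
The farthest remaining point (2, -5) is at distance² 4553/98 ≤ 9425/98.

9425/98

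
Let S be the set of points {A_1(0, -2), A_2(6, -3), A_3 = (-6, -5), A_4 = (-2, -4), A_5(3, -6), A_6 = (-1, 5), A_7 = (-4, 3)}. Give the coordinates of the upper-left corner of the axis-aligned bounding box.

x-range [-6, 6], y-range [-6, 5].
The upper-left corner is (-6, 5).

(-6, 5)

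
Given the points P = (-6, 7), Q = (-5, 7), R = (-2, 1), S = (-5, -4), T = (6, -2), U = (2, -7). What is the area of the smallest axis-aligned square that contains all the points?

The bounding box has width 12 and height 14.
An axis-aligned square enclosing the set must have side ≥ max(width, height).
So the minimum side is max(12, 14) = 14.
Area = 14² = 196.

196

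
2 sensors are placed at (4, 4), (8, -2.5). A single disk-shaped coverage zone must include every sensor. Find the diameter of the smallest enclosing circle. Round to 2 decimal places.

7.63

The smallest circle enclosing two points has them as diameter endpoints.
Centre = midpoint = (6, 0.75); r² = |(4, 4)−(8, -2.5)|²/4 = 58.25/4 = 14.5625.
Diameter = 2r = 2√(14.5625) ≈ 7.63.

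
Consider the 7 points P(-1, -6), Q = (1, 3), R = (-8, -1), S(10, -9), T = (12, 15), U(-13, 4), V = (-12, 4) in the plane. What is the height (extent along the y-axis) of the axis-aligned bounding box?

max y = 15, min y = -9, so height = 24.

24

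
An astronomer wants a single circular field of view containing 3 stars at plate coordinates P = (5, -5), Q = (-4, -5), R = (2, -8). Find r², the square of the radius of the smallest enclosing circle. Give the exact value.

20.25

Side lengths²: PQ² = 81, PR² = 18, QR² = 45.
Since PQ² = 81 ≥ 45 + 18 = 63, the angle opposite PQ is not acute, so the smallest enclosing circle has PQ as diameter.
Centre = midpoint of PQ = (0.5, -5), r² = 81/4 = 20.25.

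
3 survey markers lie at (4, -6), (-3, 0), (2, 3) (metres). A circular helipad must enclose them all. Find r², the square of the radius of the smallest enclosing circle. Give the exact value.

425/18

Call the three points A, B, C in the order given.
Side lengths²: AB² = 85, AC² = 85, BC² = 34.
Since AC² = 85 < 85 + 34 = 119, the triangle is acute, so the smallest enclosing circle is the circumcircle.
Circumcentre = (1.5, -11/6), r² = 425/18.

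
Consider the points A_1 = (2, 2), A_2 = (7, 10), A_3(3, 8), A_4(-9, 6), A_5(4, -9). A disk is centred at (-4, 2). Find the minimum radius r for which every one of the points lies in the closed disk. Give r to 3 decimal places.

The required radius is the distance from (-4, 2) to the farthest point.
Squared distances: 36, 185, 85, 41, 185.
Maximum is 185, attained at A_2.
r = √185 ≈ 13.601.

13.601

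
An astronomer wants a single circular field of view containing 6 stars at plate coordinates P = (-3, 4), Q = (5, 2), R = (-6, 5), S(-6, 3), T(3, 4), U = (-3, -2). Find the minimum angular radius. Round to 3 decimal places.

The minimum enclosing circle is determined by three boundary points: Q, R, U.
Their circumcentre is (-10/17, 54/17) with r² = 9425/289.
The farthest remaining point S is at distance² 8473/289 ≤ 9425/289.
r = √(9425/289) ≈ 5.711.

5.711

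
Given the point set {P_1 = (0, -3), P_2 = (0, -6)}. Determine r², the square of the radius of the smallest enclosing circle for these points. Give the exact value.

The smallest circle enclosing two points has them as diameter endpoints.
Centre = midpoint = (0, -4.5); r² = |P_1P_2|²/4 = 9/4 = 2.25.

2.25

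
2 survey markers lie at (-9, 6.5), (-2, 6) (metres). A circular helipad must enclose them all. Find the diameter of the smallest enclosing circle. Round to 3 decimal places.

7.018

The smallest circle enclosing two points has them as diameter endpoints.
Centre = midpoint = (-5.5, 6.25); r² = |(-9, 6.5)−(-2, 6)|²/4 = 49.25/4 = 12.3125.
Diameter = 2r = 2√(12.3125) ≈ 7.018.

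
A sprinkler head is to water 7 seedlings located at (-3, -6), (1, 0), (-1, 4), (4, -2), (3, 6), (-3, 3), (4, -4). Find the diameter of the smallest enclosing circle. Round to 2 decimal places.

13.42

The minimum enclosing circle of a finite set is fixed by two of the points (as a diameter) or three (as a circumcircle).
The farthest pair is (-3, -6)–(3, 6) with squared distance 180. The circle on this segment as diameter has centre (0, 0) and r² = 180/4 = 45.
Check (1, 0): distance² to centre = 1 ≤ 45, so it lies inside.
All remaining points lie in this disk, and no smaller disk contains both endpoints, so this is the minimum enclosing circle.
Diameter = 2r = 2√45 ≈ 13.42.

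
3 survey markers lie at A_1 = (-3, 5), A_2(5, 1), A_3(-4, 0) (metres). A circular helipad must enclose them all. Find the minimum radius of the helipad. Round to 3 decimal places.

4.693

Side lengths²: A_1A_2² = 80, A_1A_3² = 26, A_2A_3² = 82.
Since A_2A_3² = 82 < 80 + 26 = 106, the triangle is acute, so the smallest enclosing circle is the circumcircle.
Circumcentre = (4/11, 19/11), r² = 2665/121.
r = √(2665/121) ≈ 4.693.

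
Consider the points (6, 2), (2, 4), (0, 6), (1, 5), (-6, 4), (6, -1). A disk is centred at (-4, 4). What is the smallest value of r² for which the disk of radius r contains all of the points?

125

The required radius is the distance from (-4, 4) to the farthest point.
Squared distances: 104, 36, 20, 26, 4, 125.
Maximum is 125, attained at (6, -1).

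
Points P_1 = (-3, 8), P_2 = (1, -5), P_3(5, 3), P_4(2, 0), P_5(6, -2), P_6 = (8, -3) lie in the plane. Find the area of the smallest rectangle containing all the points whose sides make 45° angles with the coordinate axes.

132

In coordinates u = x + y, v = x − y the rectangle is axis-aligned; the map (x,y)→(u,v) scales areas by 2.
u-values: 5, -4, 8, 2, 4, 5; range = 8 − (-4) = 12.
v-values: -11, 6, 2, 2, 8, 11; range = 11 − (-11) = 22.
Area = (12 × 22) / 2 = 132.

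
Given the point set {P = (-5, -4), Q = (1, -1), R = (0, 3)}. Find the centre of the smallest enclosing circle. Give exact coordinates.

(-2.5, -0.5)

Side lengths²: PQ² = 45, PR² = 74, QR² = 17.
Since PR² = 74 ≥ 45 + 17 = 62, the angle opposite PR is not acute, so the smallest enclosing circle has PR as diameter.
Centre = midpoint of PR = (-2.5, -0.5), r² = 74/4 = 18.5.
Centre = (-2.5, -0.5).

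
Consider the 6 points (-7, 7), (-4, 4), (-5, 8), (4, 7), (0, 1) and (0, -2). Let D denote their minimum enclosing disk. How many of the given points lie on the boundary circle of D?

3

A smallest enclosing disk is always determined by at most three of the input points on its boundary.
The minimum enclosing circle is determined by three boundary points: (-7, 7), (4, 7), (0, -2).
Their circumcentre is (-1.5, 73/18) with r² = 6305/162.
The farthest remaining point (-5, 8) is at distance² 4505/162 ≤ 6305/162.
The points at distance exactly r from the centre are (-7, 7), (4, 7), (0, -2) — 3 points.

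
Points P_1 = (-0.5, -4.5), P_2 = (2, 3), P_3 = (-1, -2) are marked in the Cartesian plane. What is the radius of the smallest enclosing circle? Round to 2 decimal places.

3.95

Side lengths²: P_1P_2² = 62.5, P_1P_3² = 6.5, P_2P_3² = 34.
Since P_1P_2² = 62.5 ≥ 34 + 6.5 = 40.5, the angle opposite P_1P_2 is not acute, so the smallest enclosing circle has P_1P_2 as diameter.
Centre = midpoint of P_1P_2 = (0.75, -0.75), r² = 62.5/4 = 15.625.
r = √(15.625) ≈ 3.95.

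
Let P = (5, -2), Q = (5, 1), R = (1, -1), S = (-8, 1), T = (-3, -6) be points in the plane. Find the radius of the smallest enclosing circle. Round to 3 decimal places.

By Welzl's lemma the MEC is supported by two points (diametrically opposite) or three points (on a circumcircle).
The farthest pair is P–S with squared distance 178. The circle on this segment as diameter has centre (-1.5, -0.5) and r² = 178/4 = 44.5.
Check Q: distance² to centre = 44.5 ≤ 44.5, so it lies inside.
All remaining points lie in this disk, and no smaller disk contains both endpoints, so this is the minimum enclosing circle.
r = √(44.5) ≈ 6.671.

6.671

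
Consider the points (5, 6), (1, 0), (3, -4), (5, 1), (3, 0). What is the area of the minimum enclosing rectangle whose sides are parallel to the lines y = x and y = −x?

In coordinates u = x + y, v = x − y the rectangle is axis-aligned; the map (x,y)→(u,v) scales areas by 2.
u-values: 11, 1, -1, 6, 3; range = 11 − (-1) = 12.
v-values: -1, 1, 7, 4, 3; range = 7 − (-1) = 8.
Area = (12 × 8) / 2 = 48.

48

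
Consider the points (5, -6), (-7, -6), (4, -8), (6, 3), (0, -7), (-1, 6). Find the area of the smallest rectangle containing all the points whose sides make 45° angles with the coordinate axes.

209

In coordinates u = x + y, v = x − y the rectangle is axis-aligned; the map (x,y)→(u,v) scales areas by 2.
u-values: -1, -13, -4, 9, -7, 5; range = 9 − (-13) = 22.
v-values: 11, -1, 12, 3, 7, -7; range = 12 − (-7) = 19.
Area = (22 × 19) / 2 = 209.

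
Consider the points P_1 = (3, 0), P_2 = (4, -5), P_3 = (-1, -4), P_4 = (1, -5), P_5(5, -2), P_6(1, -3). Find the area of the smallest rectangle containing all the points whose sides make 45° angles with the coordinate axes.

24

In coordinates u = x + y, v = x − y the rectangle is axis-aligned; the map (x,y)→(u,v) scales areas by 2.
u-values: 3, -1, -5, -4, 3, -2; range = 3 − (-5) = 8.
v-values: 3, 9, 3, 6, 7, 4; range = 9 − 3 = 6.
Area = (8 × 6) / 2 = 24.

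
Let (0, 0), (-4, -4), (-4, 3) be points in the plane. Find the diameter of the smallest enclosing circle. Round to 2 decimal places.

Call the three points A, B, C in the order given.
Side lengths²: AB² = 32, AC² = 25, BC² = 49.
Since BC² = 49 < 32 + 25 = 57, the triangle is acute, so the smallest enclosing circle is the circumcircle.
Circumcentre = (-3.5, -0.5), r² = 12.5.
Diameter = 2r = 2√(12.5) ≈ 7.07.

7.07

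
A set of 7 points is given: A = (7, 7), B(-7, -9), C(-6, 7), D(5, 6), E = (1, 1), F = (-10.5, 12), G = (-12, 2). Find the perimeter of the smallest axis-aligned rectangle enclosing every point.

80

Width = max x − min x = 7 − (-12) = 19.
Height = max y − min y = 12 − (-9) = 21.
Perimeter = 2(19 + 21) = 80.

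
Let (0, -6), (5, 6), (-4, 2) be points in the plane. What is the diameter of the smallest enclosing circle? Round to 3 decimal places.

Call the three points A, B, C in the order given.
Side lengths²: AB² = 169, AC² = 80, BC² = 97.
Since AB² = 169 < 97 + 80 = 177, the triangle is acute, so the smallest enclosing circle is the circumcircle.
Circumcentre = (49/22, 5/44), r² = 81965/1936.
Diameter = 2r = 2√(81965/1936) ≈ 13.013.

13.013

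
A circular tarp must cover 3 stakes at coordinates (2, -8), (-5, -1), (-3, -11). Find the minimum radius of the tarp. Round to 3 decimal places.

5.256

Call the three points A, B, C in the order given.
Side lengths²: AB² = 98, AC² = 34, BC² = 104.
Since BC² = 104 < 98 + 34 = 132, the triangle is acute, so the smallest enclosing circle is the circumcircle.
Circumcentre = (-2.75, -5.75), r² = 27.625.
r = √(27.625) ≈ 5.256.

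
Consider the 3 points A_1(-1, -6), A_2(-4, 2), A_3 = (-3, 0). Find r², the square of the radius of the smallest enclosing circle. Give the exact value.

Side lengths²: A_1A_2² = 73, A_1A_3² = 40, A_2A_3² = 5.
Since A_1A_2² = 73 ≥ 40 + 5 = 45, the angle opposite A_1A_2 is not acute, so the smallest enclosing circle has A_1A_2 as diameter.
Centre = midpoint of A_1A_2 = (-2.5, -2), r² = 73/4 = 18.25.

18.25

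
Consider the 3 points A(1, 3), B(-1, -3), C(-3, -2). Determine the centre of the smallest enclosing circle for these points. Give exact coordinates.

(-9/14, 3/14)

Side lengths²: AB² = 40, AC² = 41, BC² = 5.
Since AC² = 41 < 40 + 5 = 45, the triangle is acute, so the smallest enclosing circle is the circumcircle.
Circumcentre = (-9/14, 3/14), r² = 1025/98.
Centre = (-9/14, 3/14).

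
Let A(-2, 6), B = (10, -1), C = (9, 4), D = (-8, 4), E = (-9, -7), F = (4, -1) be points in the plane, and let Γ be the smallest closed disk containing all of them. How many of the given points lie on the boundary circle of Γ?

2

By Welzl's lemma the MEC is supported by two points (diametrically opposite) or three points (on a circumcircle).
The farthest pair is C–E with squared distance 445. The circle on this segment as diameter has centre (0, -1.5) and r² = 445/4 = 111.25.
Check A: distance² to centre = 60.25 ≤ 111.25, so it lies inside.
All remaining points lie in this disk, and no smaller disk contains both endpoints, so this is the minimum enclosing circle.
The points at distance exactly r from the centre are C, E — 2 points.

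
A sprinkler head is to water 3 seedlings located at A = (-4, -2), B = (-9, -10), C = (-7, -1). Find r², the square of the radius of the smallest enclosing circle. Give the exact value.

Side lengths²: AB² = 89, AC² = 10, BC² = 85.
Since AB² = 89 < 85 + 10 = 95, the triangle is acute, so the smallest enclosing circle is the circumcircle.
Circumcentre = (-401/58, -333/58), r² = 37825/1682.

37825/1682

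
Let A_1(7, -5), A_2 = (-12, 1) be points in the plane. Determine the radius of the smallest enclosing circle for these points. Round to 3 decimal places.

9.962

The smallest circle enclosing two points has them as diameter endpoints.
Centre = midpoint = (-2.5, -2); r² = |A_1A_2|²/4 = 397/4 = 99.25.
r = √(99.25) ≈ 9.962.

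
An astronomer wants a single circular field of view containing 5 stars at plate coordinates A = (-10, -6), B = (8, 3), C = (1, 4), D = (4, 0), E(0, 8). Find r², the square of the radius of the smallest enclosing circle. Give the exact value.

A smallest enclosing disk is always determined by at most three of the input points on its boundary.
The farthest pair is A–B with squared distance 405. The circle on this segment as diameter has centre (-1, -1.5) and r² = 405/4 = 101.25.
Check C: distance² to centre = 34.25 ≤ 101.25, so it lies inside.
All remaining points lie in this disk, and no smaller disk contains both endpoints, so this is the minimum enclosing circle.

101.25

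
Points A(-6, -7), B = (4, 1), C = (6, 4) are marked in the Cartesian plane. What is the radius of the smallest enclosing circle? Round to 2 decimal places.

8.14

Side lengths²: AB² = 164, AC² = 265, BC² = 13.
Since AC² = 265 ≥ 164 + 13 = 177, the angle opposite AC is not acute, so the smallest enclosing circle has AC as diameter.
Centre = midpoint of AC = (0, -1.5), r² = 265/4 = 66.25.
r = √(66.25) ≈ 8.14.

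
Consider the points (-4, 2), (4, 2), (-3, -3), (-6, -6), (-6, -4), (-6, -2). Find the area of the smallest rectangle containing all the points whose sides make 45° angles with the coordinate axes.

In coordinates u = x + y, v = x − y the rectangle is axis-aligned; the map (x,y)→(u,v) scales areas by 2.
u-values: -2, 6, -6, -12, -10, -8; range = 6 − (-12) = 18.
v-values: -6, 2, 0, 0, -2, -4; range = 2 − (-6) = 8.
Area = (18 × 8) / 2 = 72.

72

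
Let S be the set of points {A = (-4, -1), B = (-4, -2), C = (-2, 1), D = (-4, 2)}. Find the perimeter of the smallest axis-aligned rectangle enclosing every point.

Width = max x − min x = -2 − (-4) = 2.
Height = max y − min y = 2 − (-2) = 4.
Perimeter = 2(2 + 4) = 12.

12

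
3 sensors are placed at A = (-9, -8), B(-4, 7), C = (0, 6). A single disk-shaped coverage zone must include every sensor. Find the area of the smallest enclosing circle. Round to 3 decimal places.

Side lengths²: AB² = 250, AC² = 277, BC² = 17.
Since AC² = 277 ≥ 250 + 17 = 267, the angle opposite AC is not acute, so the smallest enclosing circle has AC as diameter.
Centre = midpoint of AC = (-4.5, -1), r² = 277/4 = 69.25.
Area = π·r² = π·69.25 ≈ 217.555.

217.555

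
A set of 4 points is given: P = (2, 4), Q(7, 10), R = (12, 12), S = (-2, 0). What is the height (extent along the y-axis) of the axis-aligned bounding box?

max y = 12, min y = 0, so height = 12.

12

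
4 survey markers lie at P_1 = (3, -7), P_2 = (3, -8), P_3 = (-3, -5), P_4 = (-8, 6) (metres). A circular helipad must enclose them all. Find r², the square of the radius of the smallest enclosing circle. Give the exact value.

79.25

The minimum enclosing circle of a finite set is fixed by two of the points (as a diameter) or three (as a circumcircle).
The farthest pair is P_2–P_4 with squared distance 317. The circle on this segment as diameter has centre (-2.5, -1) and r² = 317/4 = 79.25.
Check P_1: distance² to centre = 66.25 ≤ 79.25, so it lies inside.
All remaining points lie in this disk, and no smaller disk contains both endpoints, so this is the minimum enclosing circle.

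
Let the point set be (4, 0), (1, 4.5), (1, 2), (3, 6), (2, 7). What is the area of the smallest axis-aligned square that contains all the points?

The bounding box has width 3 and height 7.
An axis-aligned square enclosing the set must have side ≥ max(width, height).
So the minimum side is max(3, 7) = 7.
Area = 7² = 49.

49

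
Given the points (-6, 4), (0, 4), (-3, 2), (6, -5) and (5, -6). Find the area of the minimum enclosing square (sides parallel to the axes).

The bounding box has width 12 and height 10.
An axis-aligned square enclosing the set must have side ≥ max(width, height).
So the minimum side is max(12, 10) = 12.
Area = 12² = 144.

144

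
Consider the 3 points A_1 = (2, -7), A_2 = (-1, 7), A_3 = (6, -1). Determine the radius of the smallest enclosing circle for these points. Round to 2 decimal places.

7.16

Side lengths²: A_1A_2² = 205, A_1A_3² = 52, A_2A_3² = 113.
Since A_1A_2² = 205 ≥ 113 + 52 = 165, the angle opposite A_1A_2 is not acute, so the smallest enclosing circle has A_1A_2 as diameter.
Centre = midpoint of A_1A_2 = (0.5, 0), r² = 205/4 = 51.25.
r = √(51.25) ≈ 7.16.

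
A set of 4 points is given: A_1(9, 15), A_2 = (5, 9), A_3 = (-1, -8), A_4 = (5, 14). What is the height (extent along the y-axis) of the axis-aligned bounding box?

max y = 15, min y = -8, so height = 23.

23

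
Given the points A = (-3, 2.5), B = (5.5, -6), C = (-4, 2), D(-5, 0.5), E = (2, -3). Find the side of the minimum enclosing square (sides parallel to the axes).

10.5

The bounding box has width 10.5 and height 8.5.
An axis-aligned square enclosing the set must have side ≥ max(width, height).
So the minimum side is max(10.5, 8.5) = 10.5.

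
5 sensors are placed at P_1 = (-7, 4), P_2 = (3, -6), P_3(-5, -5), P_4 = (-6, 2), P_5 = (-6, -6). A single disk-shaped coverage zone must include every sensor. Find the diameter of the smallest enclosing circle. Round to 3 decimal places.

14.142

The minimum enclosing circle of a finite set is fixed by two of the points (as a diameter) or three (as a circumcircle).
The farthest pair is P_1–P_2 with squared distance 200. The circle on this segment as diameter has centre (-2, -1) and r² = 200/4 = 50.
Check P_3: distance² to centre = 25 ≤ 50, so it lies inside.
All remaining points lie in this disk, and no smaller disk contains both endpoints, so this is the minimum enclosing circle.
Diameter = 2r = 2√50 ≈ 14.142.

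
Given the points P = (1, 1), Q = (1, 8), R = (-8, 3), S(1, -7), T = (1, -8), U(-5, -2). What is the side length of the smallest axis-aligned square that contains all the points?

16

The bounding box has width 9 and height 16.
An axis-aligned square enclosing the set must have side ≥ max(width, height).
So the minimum side is max(9, 16) = 16.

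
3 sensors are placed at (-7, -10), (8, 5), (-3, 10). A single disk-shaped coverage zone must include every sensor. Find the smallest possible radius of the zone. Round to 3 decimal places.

10.892

Call the three points A, B, C in the order given.
Side lengths²: AB² = 450, AC² = 416, BC² = 146.
Since AB² = 450 < 416 + 146 = 562, the triangle is acute, so the smallest enclosing circle is the circumcircle.
Circumcentre = (-1.25, -0.75), r² = 118.625.
r = √(118.625) ≈ 10.892.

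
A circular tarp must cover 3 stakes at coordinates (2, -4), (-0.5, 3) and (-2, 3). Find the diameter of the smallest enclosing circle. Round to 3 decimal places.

Call the three points A, B, C in the order given.
Side lengths²: AB² = 55.25, AC² = 65, BC² = 2.25.
Since AC² = 65 ≥ 55.25 + 2.25 = 57.5, the angle opposite AC is not acute, so the smallest enclosing circle has AC as diameter.
Centre = midpoint of AC = (0, -0.5), r² = 65/4 = 16.25.
Diameter = 2r = 2√(16.25) ≈ 8.062.

8.062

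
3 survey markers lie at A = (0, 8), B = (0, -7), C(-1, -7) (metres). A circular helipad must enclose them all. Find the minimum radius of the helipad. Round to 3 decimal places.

7.517

Side lengths²: AB² = 225, AC² = 226, BC² = 1.
Since AC² = 226 ≥ 225 + 1 = 226, the angle opposite AC is not acute, so the smallest enclosing circle has AC as diameter.
Centre = midpoint of AC = (-0.5, 0.5), r² = 226/4 = 56.5.
r = √(56.5) ≈ 7.517.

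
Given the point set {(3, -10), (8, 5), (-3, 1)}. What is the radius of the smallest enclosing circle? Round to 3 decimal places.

Call the three points A, B, C in the order given.
Side lengths²: AB² = 250, AC² = 157, BC² = 137.
Since AB² = 250 < 157 + 137 = 294, the triangle is acute, so the smallest enclosing circle is the circumcircle.
Circumcentre = (253/58, -123/58), r² = 107545/1682.
r = √(107545/1682) ≈ 7.996.

7.996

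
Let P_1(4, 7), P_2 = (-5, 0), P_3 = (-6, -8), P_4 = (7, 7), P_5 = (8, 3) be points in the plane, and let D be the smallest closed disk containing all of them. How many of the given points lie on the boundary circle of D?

By Welzl's lemma the MEC is supported by two points (diametrically opposite) or three points (on a circumcircle).
The farthest pair is P_3–P_4 with squared distance 394. The circle on this segment as diameter has centre (0.5, -0.5) and r² = 394/4 = 98.5.
Check P_1: distance² to centre = 68.5 ≤ 98.5, so it lies inside.
All remaining points lie in this disk, and no smaller disk contains both endpoints, so this is the minimum enclosing circle.
The points at distance exactly r from the centre are P_3, P_4 — 2 points.

2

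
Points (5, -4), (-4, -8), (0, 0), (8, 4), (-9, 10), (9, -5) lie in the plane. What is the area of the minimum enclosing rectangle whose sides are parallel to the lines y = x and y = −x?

396

In coordinates u = x + y, v = x − y the rectangle is axis-aligned; the map (x,y)→(u,v) scales areas by 2.
u-values: 1, -12, 0, 12, 1, 4; range = 12 − (-12) = 24.
v-values: 9, 4, 0, 4, -19, 14; range = 14 − (-19) = 33.
Area = (24 × 33) / 2 = 396.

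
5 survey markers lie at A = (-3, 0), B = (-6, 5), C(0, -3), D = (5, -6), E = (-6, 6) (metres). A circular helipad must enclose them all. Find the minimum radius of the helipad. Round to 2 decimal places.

A smallest enclosing disk is always determined by at most three of the input points on its boundary.
The farthest pair is D–E with squared distance 265. The circle on this segment as diameter has centre (-0.5, 0) and r² = 265/4 = 66.25.
Check A: distance² to centre = 6.25 ≤ 66.25, so it lies inside.
All remaining points lie in this disk, and no smaller disk contains both endpoints, so this is the minimum enclosing circle.
r = √(66.25) ≈ 8.14.

8.14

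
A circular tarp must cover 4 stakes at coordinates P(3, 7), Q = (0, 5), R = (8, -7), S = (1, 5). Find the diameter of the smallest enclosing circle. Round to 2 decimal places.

The farthest pair is P–R with squared distance 221. The circle on this segment as diameter has centre (5.5, 0) and r² = 221/4 = 55.25.
Check Q: distance² to centre = 55.25 ≤ 55.25, so it lies inside.
All remaining points lie in this disk, and no smaller disk contains both endpoints, so this is the minimum enclosing circle.
Diameter = 2r = 2√(55.25) ≈ 14.87.

14.87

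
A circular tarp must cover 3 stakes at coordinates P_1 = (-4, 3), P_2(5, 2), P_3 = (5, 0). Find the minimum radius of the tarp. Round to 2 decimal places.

Side lengths²: P_1P_2² = 82, P_1P_3² = 90, P_2P_3² = 4.
Since P_1P_3² = 90 ≥ 82 + 4 = 86, the angle opposite P_1P_3 is not acute, so the smallest enclosing circle has P_1P_3 as diameter.
Centre = midpoint of P_1P_3 = (0.5, 1.5), r² = 90/4 = 22.5.
r = √(22.5) ≈ 4.74.

4.74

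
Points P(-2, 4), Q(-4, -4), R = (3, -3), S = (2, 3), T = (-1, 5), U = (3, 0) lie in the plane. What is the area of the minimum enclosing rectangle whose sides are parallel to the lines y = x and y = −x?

In coordinates u = x + y, v = x − y the rectangle is axis-aligned; the map (x,y)→(u,v) scales areas by 2.
u-values: 2, -8, 0, 5, 4, 3; range = 5 − (-8) = 13.
v-values: -6, 0, 6, -1, -6, 3; range = 6 − (-6) = 12.
Area = (13 × 12) / 2 = 78.

78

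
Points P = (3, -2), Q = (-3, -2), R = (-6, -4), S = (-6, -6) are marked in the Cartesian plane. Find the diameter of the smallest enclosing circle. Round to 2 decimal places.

By Welzl's lemma the MEC is supported by two points (diametrically opposite) or three points (on a circumcircle).
The farthest pair is P–S with squared distance 97. The circle on this segment as diameter has centre (-1.5, -4) and r² = 97/4 = 24.25.
Check Q: distance² to centre = 6.25 ≤ 24.25, so it lies inside.
All remaining points lie in this disk, and no smaller disk contains both endpoints, so this is the minimum enclosing circle.
Diameter = 2r = 2√(24.25) ≈ 9.85.

9.85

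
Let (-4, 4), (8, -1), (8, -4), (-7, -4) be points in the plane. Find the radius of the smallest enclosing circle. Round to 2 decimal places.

7.70

By Welzl's lemma the MEC is supported by two points (diametrically opposite) or three points (on a circumcircle).
The minimum enclosing circle is determined by three boundary points: (-4, 4), (8, -4), (-7, -4).
Their circumcentre is (0.5, -2.25) with r² = 59.3125.
The farthest remaining point (8, -1) is at distance² 57.8125 ≤ 59.3125.
r = √(59.3125) ≈ 7.70.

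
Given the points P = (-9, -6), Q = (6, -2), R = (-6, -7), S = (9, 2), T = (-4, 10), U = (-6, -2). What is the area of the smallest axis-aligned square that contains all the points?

324

The bounding box has width 18 and height 17.
An axis-aligned square enclosing the set must have side ≥ max(width, height).
So the minimum side is max(18, 17) = 18.
Area = 18² = 324.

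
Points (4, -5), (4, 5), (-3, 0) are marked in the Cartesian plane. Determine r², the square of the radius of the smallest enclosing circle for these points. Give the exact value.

Call the three points A, B, C in the order given.
Side lengths²: AB² = 100, AC² = 74, BC² = 74.
Since AB² = 100 < 74 + 74 = 148, the triangle is acute, so the smallest enclosing circle is the circumcircle.
Circumcentre = (16/7, 0), r² = 1369/49.

1369/49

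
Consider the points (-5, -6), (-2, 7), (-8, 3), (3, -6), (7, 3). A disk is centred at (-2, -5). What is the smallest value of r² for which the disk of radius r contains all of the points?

The required radius is the distance from (-2, -5) to the farthest point.
Squared distances: 10, 144, 100, 26, 145.
Maximum is 145, attained at (7, 3).

145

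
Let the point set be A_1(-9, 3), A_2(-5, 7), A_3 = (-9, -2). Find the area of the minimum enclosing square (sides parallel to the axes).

The bounding box has width 4 and height 9.
An axis-aligned square enclosing the set must have side ≥ max(width, height).
So the minimum side is max(4, 9) = 9.
Area = 9² = 81.

81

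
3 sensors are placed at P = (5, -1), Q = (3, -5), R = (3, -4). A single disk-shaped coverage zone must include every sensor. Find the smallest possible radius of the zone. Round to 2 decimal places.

2.24

Side lengths²: PQ² = 20, PR² = 13, QR² = 1.
Since PQ² = 20 ≥ 13 + 1 = 14, the angle opposite PQ is not acute, so the smallest enclosing circle has PQ as diameter.
Centre = midpoint of PQ = (4, -3), r² = 20/4 = 5.
r = √5 ≈ 2.24.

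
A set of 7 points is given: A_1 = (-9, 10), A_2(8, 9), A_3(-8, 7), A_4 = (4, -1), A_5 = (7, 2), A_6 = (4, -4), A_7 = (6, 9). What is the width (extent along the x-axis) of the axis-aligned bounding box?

max x = 8, min x = -9, so width = 17.

17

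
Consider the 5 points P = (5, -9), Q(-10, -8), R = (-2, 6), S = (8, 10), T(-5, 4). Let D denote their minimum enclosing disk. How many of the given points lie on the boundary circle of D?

2

The farthest pair is Q–S with squared distance 648. The circle on this segment as diameter has centre (-1, 1) and r² = 648/4 = 162.
Check P: distance² to centre = 136 ≤ 162, so it lies inside.
All remaining points lie in this disk, and no smaller disk contains both endpoints, so this is the minimum enclosing circle.
The points at distance exactly r from the centre are Q, S — 2 points.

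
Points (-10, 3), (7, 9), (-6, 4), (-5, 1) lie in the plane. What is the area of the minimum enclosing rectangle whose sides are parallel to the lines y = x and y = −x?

In coordinates u = x + y, v = x − y the rectangle is axis-aligned; the map (x,y)→(u,v) scales areas by 2.
u-values: -7, 16, -2, -4; range = 16 − (-7) = 23.
v-values: -13, -2, -10, -6; range = -2 − (-13) = 11.
Area = (23 × 11) / 2 = 126.5.

126.5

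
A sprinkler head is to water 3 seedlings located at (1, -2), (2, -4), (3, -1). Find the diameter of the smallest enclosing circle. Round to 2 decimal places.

Call the three points A, B, C in the order given.
Side lengths²: AB² = 5, AC² = 5, BC² = 10.
Since BC² = 10 ≥ 5 + 5 = 10, the angle opposite BC is not acute, so the smallest enclosing circle has BC as diameter.
Centre = midpoint of BC = (2.5, -2.5), r² = 10/4 = 2.5.
Diameter = 2r = 2√(2.5) ≈ 3.16.

3.16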